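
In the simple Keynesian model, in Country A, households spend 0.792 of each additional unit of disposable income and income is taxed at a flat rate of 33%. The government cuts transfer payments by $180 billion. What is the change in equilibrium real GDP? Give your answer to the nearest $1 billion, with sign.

The transfer change shifts disposable income by −$180 billion, so first-round consumption changes by c·ΔTR = 0.792 × (−$180 billion) = −$142.56 billion.
Expenditure multiplier = 1/(1 − c(1−t)) = 1/(1 − 0.792×0.67) = 1/0.46936 ≈ 2.131.
The transfer multiplier is c × k ≈ 1.687, so ΔY = k × (c·ΔTR) = (−$142.56 billion) / 0.46936 ≈ −$304 billion.

−$304 billion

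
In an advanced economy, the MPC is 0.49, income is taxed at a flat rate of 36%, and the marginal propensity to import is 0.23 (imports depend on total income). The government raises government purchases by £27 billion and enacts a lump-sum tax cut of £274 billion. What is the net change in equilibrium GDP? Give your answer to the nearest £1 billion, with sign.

+£176 billion

Expenditure multiplier = 1/(1 − c(1−t) + m) = 1/(1 − 0.49×0.64 + 0.23) = 1/0.9164 ≈ 1.091.
ΔG contributes k·ΔG = (+£27 billion) / 0.9164 ≈ +£29.5 billion.
ΔT of −£274 billion changes first-round spending by −c·ΔT = +£134.26 billion, contributing k·(−c·ΔT) = (+£134.26 billion) / 0.9164 ≈ +£146.5 billion.
Net ΔY = k(ΔG − c·ΔT) = (+£161.26 billion) / 0.9164 ≈ +£176 billion.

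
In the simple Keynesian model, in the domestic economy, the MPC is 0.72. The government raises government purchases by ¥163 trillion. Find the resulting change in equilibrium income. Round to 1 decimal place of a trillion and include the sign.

+¥582.1 trillion

Expenditure multiplier = 1/(1 − MPC) = 1/(1 − 0.72) = 1/0.28 ≈ 3.571.
ΔY = k × ΔG = (+¥163 trillion) / 0.28 ≈ +¥582.1 trillion.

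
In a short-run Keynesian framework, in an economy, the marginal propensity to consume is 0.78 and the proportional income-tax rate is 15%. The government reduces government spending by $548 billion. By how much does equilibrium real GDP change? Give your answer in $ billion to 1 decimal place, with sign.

Government-spending multiplier = 1/(1 − c(1−t)) = 1/(1 − 0.78×0.85) = 1/0.337 ≈ 2.967.
ΔY = k × ΔG = (−$548 billion) / 0.337 ≈ −$1,626.1 billion.

−$1,626.1 billion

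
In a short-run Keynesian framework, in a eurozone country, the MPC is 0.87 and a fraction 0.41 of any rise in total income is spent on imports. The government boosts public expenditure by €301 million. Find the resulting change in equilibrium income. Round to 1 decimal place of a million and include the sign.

Spending multiplier = 1/(1 − c + m) = 1/(1 − 0.87 + 0.41) = 1/0.54 ≈ 1.852.
ΔY = k × ΔG = (+€301 million) / 0.54 ≈ +€557.4 million.

+€557.4 million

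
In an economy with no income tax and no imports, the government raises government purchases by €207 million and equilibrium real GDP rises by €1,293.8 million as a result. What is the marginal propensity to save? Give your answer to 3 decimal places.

0.160

Implied spending multiplier k = ΔY/ΔG = 1,293.8/207 ≈ 6.2502.
Since k = 1/(1 − MPC), MPC = 1 − 1/k = 1 − ΔG/ΔY = 1 − 207/1,293.8 ≈ 0.840.
MPS = 1 − MPC = 0.160.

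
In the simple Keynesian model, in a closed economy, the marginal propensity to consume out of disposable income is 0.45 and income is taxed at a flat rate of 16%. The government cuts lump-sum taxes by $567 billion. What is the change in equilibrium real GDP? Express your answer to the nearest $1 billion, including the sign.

+$410 billion

A lump-sum tax change of −$567 billion shifts disposable income by +$567 billion; first-round consumption changes by −c × ΔT = −0.45 × (−$567 billion) = +$255.15 billion.
Expenditure multiplier = 1/(1 − c(1−t)) = 1/(1 − 0.45×0.84) = 1/0.622 ≈ 1.608.
The tax multiplier is −c × k ≈ −0.723, so ΔY = k × (−c·ΔT) = (+$255.15 billion) / 0.622 ≈ +$410 billion.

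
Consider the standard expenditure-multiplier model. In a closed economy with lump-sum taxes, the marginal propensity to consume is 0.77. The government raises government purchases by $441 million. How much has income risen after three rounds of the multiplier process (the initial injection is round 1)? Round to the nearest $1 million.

Round 1 adds ΔG = $441 million; each later round is MPC = 0.77 times the previous.
After 3 rounds: 441 + 339.57 + 261.4689 = ΔG·(1 − c^3)/(1 − c) = 441 × (1 − 0.456533)/0.23 ≈ $1,042 million.

$1,042 million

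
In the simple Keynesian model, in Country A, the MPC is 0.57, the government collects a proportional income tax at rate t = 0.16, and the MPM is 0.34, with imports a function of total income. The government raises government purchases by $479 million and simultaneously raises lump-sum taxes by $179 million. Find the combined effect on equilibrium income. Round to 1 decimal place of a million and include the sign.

Expenditure multiplier = 1/(1 − c(1−t) + m) = 1/(1 − 0.57×0.84 + 0.34) = 1/0.8612 ≈ 1.161.
ΔG contributes k·ΔG = (+$479 million) / 0.8612 ≈ +$556.2 million.
ΔT of +$179 million changes first-round spending by −c·ΔT = −$102.03 million, contributing k·(−c·ΔT) = (−$102.03 million) / 0.8612 ≈ −$118.5 million.
Net ΔY = k(ΔG − c·ΔT) = (+$376.97 million) / 0.8612 ≈ +$437.7 million.

+$437.7 million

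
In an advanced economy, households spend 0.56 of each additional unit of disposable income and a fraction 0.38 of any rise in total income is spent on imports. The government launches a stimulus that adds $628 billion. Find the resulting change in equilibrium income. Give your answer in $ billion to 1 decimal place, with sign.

+$765.9 billion

Expenditure multiplier = 1/(1 − c + m) = 1/(1 − 0.56 + 0.38) = 1/0.82 ≈ 1.22.
ΔY = k × ΔG = (+$628 billion) / 0.82 ≈ +$765.9 billion.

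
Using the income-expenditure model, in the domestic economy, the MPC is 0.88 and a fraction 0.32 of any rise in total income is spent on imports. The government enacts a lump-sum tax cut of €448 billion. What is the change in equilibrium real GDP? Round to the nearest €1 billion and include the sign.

A lump-sum tax change of −€448 billion shifts disposable income by +€448 billion; first-round consumption changes by −c × ΔT = −0.88 × (−€448 billion) = +€394.24 billion.
Expenditure multiplier = 1/(1 − c + m) = 1/(1 − 0.88 + 0.32) = 1/0.44 ≈ 2.273.
The tax multiplier is −c × k = −2, so ΔY = k × (−c·ΔT) = (+€394.24 billion) / 0.44 = +€896 billion.

+€896 billion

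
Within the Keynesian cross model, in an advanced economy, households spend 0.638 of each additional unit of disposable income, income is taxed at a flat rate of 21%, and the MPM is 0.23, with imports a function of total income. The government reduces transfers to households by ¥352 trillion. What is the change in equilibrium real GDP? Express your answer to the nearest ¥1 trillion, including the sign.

The transfer change shifts disposable income by −¥352 trillion, so first-round consumption changes by c·ΔTR = 0.638 × (−¥352 trillion) = −¥224.576 trillion.
Expenditure multiplier = 1/(1 − c(1−t) + m) = 1/(1 − 0.638×0.79 + 0.23) = 1/0.72598 ≈ 1.377.
The transfer multiplier is c × k ≈ 0.879, so ΔY = k × (c·ΔTR) = (−¥224.576 trillion) / 0.72598 ≈ −¥309 trillion.

−¥309 trillion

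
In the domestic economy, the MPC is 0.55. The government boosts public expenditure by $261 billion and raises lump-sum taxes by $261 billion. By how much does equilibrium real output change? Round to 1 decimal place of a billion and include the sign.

+$261.0 billion

Expenditure multiplier = 1/(1 − MPC) = 1/(1 − 0.55) = 1/0.45 ≈ 2.222.
ΔG contributes k·ΔG = (+$261 billion) / 0.45 = +$580 billion.
ΔT of +$261 billion changes first-round spending by −c·ΔT = −$143.55 billion, contributing k·(−c·ΔT) = (−$143.55 billion) / 0.45 = −$319 billion.
With ΔG = ΔT and no other leakages, the balanced-budget multiplier is 1, so ΔY = ΔG = +$261 billion.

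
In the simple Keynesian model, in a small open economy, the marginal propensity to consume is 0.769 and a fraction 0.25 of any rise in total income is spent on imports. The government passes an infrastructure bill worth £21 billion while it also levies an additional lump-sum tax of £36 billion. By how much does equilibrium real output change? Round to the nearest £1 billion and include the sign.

−£14 billion

Expenditure multiplier = 1/(1 − c + m) = 1/(1 − 0.769 + 0.25) = 1/0.481 ≈ 2.079.
ΔG contributes k·ΔG = (+£21 billion) / 0.481 ≈ +£43.7 billion.
ΔT of +£36 billion changes first-round spending by −c·ΔT = −£27.684 billion, contributing k·(−c·ΔT) = (−£27.684 billion) / 0.481 ≈ −£57.6 billion.
Net ΔY = k(ΔG − c·ΔT) = (−£6.684 billion) / 0.481 ≈ −£14 billion.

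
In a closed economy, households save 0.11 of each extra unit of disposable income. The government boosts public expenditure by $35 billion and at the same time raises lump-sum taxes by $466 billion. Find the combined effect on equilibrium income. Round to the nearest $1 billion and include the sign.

−$3,452 billion

MPC = 1 − MPS = 1 − 0.11 = 0.89.
Expenditure multiplier = 1/(1 − MPC) = 1/(1 − 0.89) = 1/0.11 ≈ 9.091.
ΔG contributes k·ΔG = (+$35 billion) / 0.11 ≈ +$318.2 billion.
ΔT of +$466 billion changes first-round spending by −c·ΔT = −$414.74 billion, contributing k·(−c·ΔT) = (−$414.74 billion) / 0.11 ≈ −$3,770.4 billion.
Net ΔY = k(ΔG − c·ΔT) = (−$379.74 billion) / 0.11 ≈ −$3,452 billion.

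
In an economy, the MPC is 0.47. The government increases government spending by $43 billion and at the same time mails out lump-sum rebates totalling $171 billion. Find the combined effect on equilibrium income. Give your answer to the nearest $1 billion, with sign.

Expenditure multiplier = 1/(1 − MPC) = 1/(1 − 0.47) = 1/0.53 ≈ 1.887.
ΔG contributes k·ΔG = (+$43 billion) / 0.53 ≈ +$81.1 billion.
ΔT of −$171 billion changes first-round spending by −c·ΔT = +$80.37 billion, contributing k·(−c·ΔT) = (+$80.37 billion) / 0.53 ≈ +$151.6 billion.
Net ΔY = k(ΔG − c·ΔT) = (+$123.37 billion) / 0.53 ≈ +$233 billion.

+$233 billion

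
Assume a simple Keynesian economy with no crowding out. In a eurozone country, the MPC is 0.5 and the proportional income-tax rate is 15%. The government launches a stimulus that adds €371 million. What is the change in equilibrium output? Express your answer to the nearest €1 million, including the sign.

+€645 million

Spending multiplier = 1/(1 − c(1−t)) = 1/(1 − 0.5×0.85) = 1/0.575 ≈ 1.739.
ΔY = k × ΔG = (+€371 million) / 0.575 ≈ +€645 million.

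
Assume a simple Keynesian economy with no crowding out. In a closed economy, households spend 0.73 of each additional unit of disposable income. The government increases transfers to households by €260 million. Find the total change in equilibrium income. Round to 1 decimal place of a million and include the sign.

+€703.0 million

The transfer change shifts disposable income by +€260 million, so first-round consumption changes by c·ΔTR = 0.73 × (+€260 million) = +€189.8 million.
Expenditure multiplier = 1/(1 − MPC) = 1/(1 − 0.73) = 1/0.27 ≈ 3.704.
The transfer multiplier is c × k ≈ 2.704, so ΔY = k × (c·ΔTR) = (+€189.8 million) / 0.27 ≈ +€703 million.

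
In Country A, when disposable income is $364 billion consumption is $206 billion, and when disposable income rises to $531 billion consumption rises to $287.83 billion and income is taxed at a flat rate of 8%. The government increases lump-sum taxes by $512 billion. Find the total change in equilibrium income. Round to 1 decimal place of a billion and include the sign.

MPC = ΔC/ΔYd = (287.83 − 206)/(531 − 364) = 81.83/167 = 0.49.
A lump-sum tax change of +$512 billion shifts disposable income by −$512 billion; first-round consumption changes by −c × ΔT = −0.49 × (+$512 billion) = −$250.88 billion.
Expenditure multiplier = 1/(1 − c(1−t)) = 1/(1 − 0.49×0.92) = 1/0.5492 ≈ 1.821.
The tax multiplier is −c × k ≈ −0.892, so ΔY = k × (−c·ΔT) = (−$250.88 billion) / 0.5492 ≈ −$456.8 billion.

−$456.8 billion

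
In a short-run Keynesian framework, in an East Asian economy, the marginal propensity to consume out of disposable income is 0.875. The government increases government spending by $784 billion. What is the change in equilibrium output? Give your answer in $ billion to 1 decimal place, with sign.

Expenditure multiplier = 1/(1 − MPC) = 1/(1 − 0.875) = 1/0.125 = 8.
ΔY = k × ΔG = (+$784 billion) / 0.125 = +$6,272 billion.

+$6,272.0 billion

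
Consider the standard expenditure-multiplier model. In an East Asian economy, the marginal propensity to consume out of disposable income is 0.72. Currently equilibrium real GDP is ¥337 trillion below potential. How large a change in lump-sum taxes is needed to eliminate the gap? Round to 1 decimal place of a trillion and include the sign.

−¥131.1 trillion

Spending multiplier = 1/(1 − MPC) = 1/(1 − 0.72) = 1/0.28 ≈ 3.571.
Tax multiplier = −c·k = −0.72/0.28 ≈ −2.571. Need ΔY = +¥337 trillion, so ΔT = ΔY/(−c·k) = −(+¥337 trillion) × 0.28 / 0.72 ≈ −¥131.1 trillion.
The government should cut lump-sum taxes by ¥131.1 trillion.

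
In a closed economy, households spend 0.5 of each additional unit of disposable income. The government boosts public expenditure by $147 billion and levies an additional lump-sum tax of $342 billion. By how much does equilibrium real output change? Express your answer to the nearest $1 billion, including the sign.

Expenditure multiplier = 1/(1 − MPC) = 1/(1 − 0.5) = 1/0.5 = 2.
ΔG contributes k·ΔG = (+$147 billion) / 0.5 = +$294 billion.
ΔT of +$342 billion changes first-round spending by −c·ΔT = −$171 billion, contributing k·(−c·ΔT) = (−$171 billion) / 0.5 = −$342 billion.
Net ΔY = k(ΔG − c·ΔT) = (−$24 billion) / 0.5 = −$48 billion.

−$48 billion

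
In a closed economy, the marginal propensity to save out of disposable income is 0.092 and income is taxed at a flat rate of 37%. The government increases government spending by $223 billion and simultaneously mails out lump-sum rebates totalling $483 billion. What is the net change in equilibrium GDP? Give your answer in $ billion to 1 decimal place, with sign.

+$1,545.9 billion

MPC = 1 − MPS = 1 − 0.092 = 0.908.
Expenditure multiplier = 1/(1 − c(1−t)) = 1/(1 − 0.908×0.63) = 1/0.42796 ≈ 2.337.
ΔG contributes k·ΔG = (+$223 billion) / 0.42796 ≈ +$521.1 billion.
ΔT of −$483 billion changes first-round spending by −c·ΔT = +$438.564 billion, contributing k·(−c·ΔT) = (+$438.564 billion) / 0.42796 ≈ +$1,024.8 billion.
Net ΔY = k(ΔG − c·ΔT) = (+$661.564 billion) / 0.42796 ≈ +$1,545.9 billion.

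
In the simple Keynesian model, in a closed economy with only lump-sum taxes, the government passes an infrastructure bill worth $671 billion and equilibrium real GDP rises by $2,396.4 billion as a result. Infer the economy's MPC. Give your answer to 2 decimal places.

0.72

Implied spending multiplier k = ΔY/ΔG = 2,396.4/671 ≈ 3.5714.
Since k = 1/(1 − MPC), MPC = 1 − 1/k = 1 − ΔG/ΔY = 1 − 671/2,396.4 ≈ 0.72.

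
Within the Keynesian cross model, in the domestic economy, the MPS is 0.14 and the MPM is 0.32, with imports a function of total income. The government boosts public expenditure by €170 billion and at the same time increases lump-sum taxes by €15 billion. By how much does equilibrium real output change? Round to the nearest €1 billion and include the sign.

MPC = 1 − MPS = 1 − 0.14 = 0.86.
Expenditure multiplier = 1/(1 − c + m) = 1/(1 − 0.86 + 0.32) = 1/0.46 ≈ 2.174.
ΔG contributes k·ΔG = (+€170 billion) / 0.46 ≈ +€369.6 billion.
ΔT of +€15 billion changes first-round spending by −c·ΔT = −€12.9 billion, contributing k·(−c·ΔT) = (−€12.9 billion) / 0.46 ≈ −€28 billion.
Net ΔY = k(ΔG − c·ΔT) = (+€157.1 billion) / 0.46 ≈ +€342 billion.

+€342 billion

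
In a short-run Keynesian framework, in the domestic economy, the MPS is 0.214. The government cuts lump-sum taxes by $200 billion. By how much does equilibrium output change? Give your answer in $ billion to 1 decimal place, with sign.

MPC = 1 − MPS = 1 − 0.214 = 0.786.
A lump-sum tax change of −$200 billion shifts disposable income by +$200 billion; first-round consumption changes by −c × ΔT = −0.786 × (−$200 billion) = +$157.2 billion.
Expenditure multiplier = 1/(1 − MPC) = 1/(1 − 0.786) = 1/0.214 ≈ 4.673.
The tax multiplier is −c × k ≈ −3.673, so ΔY = k × (−c·ΔT) = (+$157.2 billion) / 0.214 ≈ +$734.6 billion.

+$734.6 billion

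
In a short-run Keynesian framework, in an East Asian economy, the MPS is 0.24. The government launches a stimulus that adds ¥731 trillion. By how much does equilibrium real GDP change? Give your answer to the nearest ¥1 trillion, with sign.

MPC = 1 − MPS = 1 − 0.24 = 0.76.
Expenditure multiplier = 1/(1 − MPC) = 1/(1 − 0.76) = 1/0.24 ≈ 4.167.
ΔY = k × ΔG = (+¥731 trillion) / 0.24 ≈ +¥3,046 trillion.

+¥3,046 trillion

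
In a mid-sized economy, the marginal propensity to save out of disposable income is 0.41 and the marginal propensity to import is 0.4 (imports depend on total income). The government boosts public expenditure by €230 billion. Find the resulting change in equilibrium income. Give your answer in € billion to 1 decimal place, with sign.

MPC = 1 − MPS = 1 − 0.41 = 0.59.
Expenditure multiplier = 1/(1 − c + m) = 1/(1 − 0.59 + 0.4) = 1/0.81 ≈ 1.235.
ΔY = k × ΔG = (+€230 billion) / 0.81 ≈ +€284 billion.

+€284.0 billion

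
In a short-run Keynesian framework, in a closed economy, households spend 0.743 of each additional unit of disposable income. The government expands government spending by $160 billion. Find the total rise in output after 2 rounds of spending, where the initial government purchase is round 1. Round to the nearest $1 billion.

$279 billion

Round 1 adds ΔG = $160 billion; each later round is MPC = 0.743 times the previous.
After 2 rounds: 160 + 118.88 = ΔG·(1 − c^2)/(1 − c) = 160 × (1 − 0.552049)/0.257 ≈ $279 billion.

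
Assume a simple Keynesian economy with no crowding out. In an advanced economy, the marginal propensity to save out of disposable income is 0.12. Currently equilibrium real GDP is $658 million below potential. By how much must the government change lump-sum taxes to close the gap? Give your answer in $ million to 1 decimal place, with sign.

MPC = 1 − MPS = 1 − 0.12 = 0.88.
Spending multiplier = 1/(1 − MPC) = 1/(1 − 0.88) = 1/0.12 ≈ 8.333.
Tax multiplier = −c·k = −0.88/0.12 ≈ −7.333. Need ΔY = +$658 million, so ΔT = ΔY/(−c·k) = −(+$658 million) × 0.12 / 0.88 ≈ −$89.7 million.
The government should cut lump-sum taxes by $89.7 million.

−$89.7 million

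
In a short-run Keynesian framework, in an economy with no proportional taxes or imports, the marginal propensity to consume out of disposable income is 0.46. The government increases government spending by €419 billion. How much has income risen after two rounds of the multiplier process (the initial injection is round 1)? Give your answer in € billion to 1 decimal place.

€611.7 billion

Round 1 adds ΔG = €419 billion; each later round is MPC = 0.46 times the previous.
After 2 rounds: 419 + 192.74 = ΔG·(1 − c^2)/(1 − c) = 419 × (1 − 0.2116)/0.54 ≈ €611.7 billion.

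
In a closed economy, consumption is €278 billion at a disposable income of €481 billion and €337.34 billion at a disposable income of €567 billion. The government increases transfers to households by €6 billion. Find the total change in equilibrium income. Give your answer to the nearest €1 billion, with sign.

+€13 billion

MPC = ΔC/ΔYd = (337.34 − 278)/(567 − 481) = 59.34/86 = 0.69.
The transfer change shifts disposable income by +€6 billion, so first-round consumption changes by c·ΔTR = 0.69 × (+€6 billion) = +€4.14 billion.
Expenditure multiplier = 1/(1 − MPC) = 1/(1 − 0.69) = 1/0.31 ≈ 3.226.
The transfer multiplier is c × k ≈ 2.226, so ΔY = k × (c·ΔTR) = (+€4.14 billion) / 0.31 ≈ +€13 billion.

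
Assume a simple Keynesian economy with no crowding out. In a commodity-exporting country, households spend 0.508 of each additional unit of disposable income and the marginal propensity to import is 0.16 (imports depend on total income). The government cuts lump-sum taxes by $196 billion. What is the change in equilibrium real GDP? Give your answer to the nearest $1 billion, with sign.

+$153 billion

A lump-sum tax change of −$196 billion shifts disposable income by +$196 billion; first-round consumption changes by −c × ΔT = −0.508 × (−$196 billion) = +$99.568 billion.
Expenditure multiplier = 1/(1 − c + m) = 1/(1 − 0.508 + 0.16) = 1/0.652 ≈ 1.534.
The tax multiplier is −c × k ≈ −0.779, so ΔY = k × (−c·ΔT) = (+$99.568 billion) / 0.652 ≈ +$153 billion.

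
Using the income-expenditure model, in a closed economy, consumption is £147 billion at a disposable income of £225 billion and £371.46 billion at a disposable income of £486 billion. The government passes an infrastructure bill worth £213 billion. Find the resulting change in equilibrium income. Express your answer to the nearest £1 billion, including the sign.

+£1,521 billion

MPC = ΔC/ΔYd = (371.46 − 147)/(486 − 225) = 224.46/261 = 0.86.
Expenditure multiplier = 1/(1 − MPC) = 1/(1 − 0.86) = 1/0.14 ≈ 7.143.
ΔY = k × ΔG = (+£213 billion) / 0.14 ≈ +£1,521 billion.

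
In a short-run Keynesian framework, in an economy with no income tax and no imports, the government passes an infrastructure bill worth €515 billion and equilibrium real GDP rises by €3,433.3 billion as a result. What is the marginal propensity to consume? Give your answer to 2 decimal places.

0.85

Implied spending multiplier k = ΔY/ΔG = 3,433.3/515 ≈ 6.6666.
Since k = 1/(1 − MPC), MPC = 1 − 1/k = 1 − ΔG/ΔY = 1 − 515/3,433.3 ≈ 0.85.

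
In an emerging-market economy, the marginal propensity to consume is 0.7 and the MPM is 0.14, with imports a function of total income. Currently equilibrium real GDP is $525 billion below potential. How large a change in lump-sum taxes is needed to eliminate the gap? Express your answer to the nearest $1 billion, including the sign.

−$330 billion

Spending multiplier = 1/(1 − c + m) = 1/(1 − 0.7 + 0.14) = 1/0.44 ≈ 2.273.
Tax multiplier = −c·k = −0.7/0.44 ≈ −1.591. Need ΔY = +$525 billion, so ΔT = ΔY/(−c·k) = −(+$525 billion) × 0.44 / 0.7 = −$330 billion.
The government should cut lump-sum taxes by $330 billion.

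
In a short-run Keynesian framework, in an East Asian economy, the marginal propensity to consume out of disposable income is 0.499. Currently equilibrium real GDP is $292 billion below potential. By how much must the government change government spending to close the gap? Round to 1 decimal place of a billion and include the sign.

Spending multiplier = 1/(1 − MPC) = 1/(1 − 0.499) = 1/0.501 ≈ 1.996.
Need ΔY = +$292 billion, so ΔG = ΔY/k = (+$292 billion) × 0.501 ≈ +$146.3 billion.
The government should increase government spending by $146.3 billion.

+$146.3 billion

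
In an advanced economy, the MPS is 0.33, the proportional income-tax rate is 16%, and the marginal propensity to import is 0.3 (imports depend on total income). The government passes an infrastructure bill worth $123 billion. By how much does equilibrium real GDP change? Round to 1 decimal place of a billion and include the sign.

MPC = 1 − MPS = 1 − 0.33 = 0.67.
Spending multiplier = 1/(1 − c(1−t) + m) = 1/(1 − 0.67×0.84 + 0.3) = 1/0.7372 ≈ 1.356.
ΔY = k × ΔG = (+$123 billion) / 0.7372 ≈ +$166.8 billion.

+$166.8 billion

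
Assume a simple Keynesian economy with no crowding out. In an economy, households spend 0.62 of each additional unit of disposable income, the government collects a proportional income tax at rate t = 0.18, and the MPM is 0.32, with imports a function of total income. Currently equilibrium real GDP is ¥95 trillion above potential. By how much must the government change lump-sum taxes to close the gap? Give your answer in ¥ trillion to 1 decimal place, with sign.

Spending multiplier = 1/(1 − c(1−t) + m) = 1/(1 − 0.62×0.82 + 0.32) = 1/0.8116 ≈ 1.232.
Tax multiplier = −c·k = −0.62/0.8116 ≈ −0.764. Need ΔY = −¥95 trillion, so ΔT = ΔY/(−c·k) = −(−¥95 trillion) × 0.8116 / 0.62 ≈ +¥124.4 trillion.
The government should raise lump-sum taxes by ¥124.4 trillion.

+¥124.4 trillion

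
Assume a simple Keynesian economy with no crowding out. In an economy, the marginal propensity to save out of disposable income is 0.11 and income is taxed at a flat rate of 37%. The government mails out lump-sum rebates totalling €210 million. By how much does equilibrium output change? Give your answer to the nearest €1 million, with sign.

+€425 million

MPC = 1 − MPS = 1 − 0.11 = 0.89.
A lump-sum tax change of −€210 million shifts disposable income by +€210 million; first-round consumption changes by −c × ΔT = −0.89 × (−€210 million) = +€186.9 million.
Expenditure multiplier = 1/(1 − c(1−t)) = 1/(1 − 0.89×0.63) = 1/0.4393 ≈ 2.276.
The tax multiplier is −c × k ≈ −2.026, so ΔY = k × (−c·ΔT) = (+€186.9 million) / 0.4393 ≈ +€425 million.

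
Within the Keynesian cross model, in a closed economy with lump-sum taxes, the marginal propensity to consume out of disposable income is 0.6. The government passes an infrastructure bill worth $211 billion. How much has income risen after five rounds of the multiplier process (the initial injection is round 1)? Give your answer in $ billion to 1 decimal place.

$486.5 billion

Round 1 adds ΔG = $211 billion; each later round is MPC = 0.6 times the previous.
After 5 rounds: 211 + 126.6 + 75.96 + 45.576 + 27.3456 = ΔG·(1 − c^5)/(1 − c) = 211 × (1 − 0.07776)/0.4 ≈ $486.5 billion.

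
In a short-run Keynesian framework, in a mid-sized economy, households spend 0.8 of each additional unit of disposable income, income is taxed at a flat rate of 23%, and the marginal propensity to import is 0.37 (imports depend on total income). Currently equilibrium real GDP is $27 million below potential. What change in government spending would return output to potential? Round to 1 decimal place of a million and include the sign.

Spending multiplier = 1/(1 − c(1−t) + m) = 1/(1 − 0.8×0.77 + 0.37) = 1/0.754 ≈ 1.326.
Need ΔY = +$27 million, so ΔG = ΔY/k = (+$27 million) × 0.754 ≈ +$20.4 million.
The government should increase government spending by $20.4 million.

+$20.4 million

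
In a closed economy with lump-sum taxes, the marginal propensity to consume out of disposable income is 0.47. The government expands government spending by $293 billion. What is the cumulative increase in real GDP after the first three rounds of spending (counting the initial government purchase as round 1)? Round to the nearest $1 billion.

$495 billion

Round 1 adds ΔG = $293 billion; each later round is MPC = 0.47 times the previous.
After 3 rounds: 293 + 137.71 + 64.7237 = ΔG·(1 − c^3)/(1 − c) = 293 × (1 − 0.103823)/0.53 ≈ $495 billion.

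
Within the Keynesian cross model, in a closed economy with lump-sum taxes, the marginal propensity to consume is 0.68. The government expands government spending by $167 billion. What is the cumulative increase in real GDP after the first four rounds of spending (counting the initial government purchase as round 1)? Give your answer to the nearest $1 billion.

$410 billion

Round 1 adds ΔG = $167 billion; each later round is MPC = 0.68 times the previous.
After 4 rounds: 167 + 113.56 + 77.2208 + 52.510144 = ΔG·(1 − c^4)/(1 − c) = 167 × (1 − 0.21381376)/0.32 ≈ $410 billion.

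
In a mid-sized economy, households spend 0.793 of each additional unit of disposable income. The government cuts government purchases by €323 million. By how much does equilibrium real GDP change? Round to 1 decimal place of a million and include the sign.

−€1,560.4 million

Government-spending multiplier = 1/(1 − MPC) = 1/(1 − 0.793) = 1/0.207 ≈ 4.831.
ΔY = k × ΔG = (−€323 million) / 0.207 ≈ −€1,560.4 million.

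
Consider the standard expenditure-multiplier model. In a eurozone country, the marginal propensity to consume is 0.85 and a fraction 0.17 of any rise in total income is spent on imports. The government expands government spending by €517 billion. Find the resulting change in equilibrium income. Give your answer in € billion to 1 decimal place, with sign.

Spending multiplier = 1/(1 − c + m) = 1/(1 − 0.85 + 0.17) = 1/0.32 = 3.125.
ΔY = k × ΔG = (+€517 billion) / 0.32 ≈ +€1,615.6 billion.

+€1,615.6 billion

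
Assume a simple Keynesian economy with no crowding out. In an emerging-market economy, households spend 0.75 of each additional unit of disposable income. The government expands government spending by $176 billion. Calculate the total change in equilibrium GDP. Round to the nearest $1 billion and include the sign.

Spending multiplier = 1/(1 − MPC) = 1/(1 − 0.75) = 1/0.25 = 4.
ΔY = k × ΔG = (+$176 billion) / 0.25 = +$704 billion.

+$704 billion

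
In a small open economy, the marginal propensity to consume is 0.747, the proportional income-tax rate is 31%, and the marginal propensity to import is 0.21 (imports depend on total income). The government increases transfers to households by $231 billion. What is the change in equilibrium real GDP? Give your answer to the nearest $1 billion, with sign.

The transfer change shifts disposable income by +$231 billion, so first-round consumption changes by c·ΔTR = 0.747 × (+$231 billion) = +$172.557 billion.
Expenditure multiplier = 1/(1 − c(1−t) + m) = 1/(1 − 0.747×0.69 + 0.21) = 1/0.69457 ≈ 1.44.
The transfer multiplier is c × k ≈ 1.075, so ΔY = k × (c·ΔTR) = (+$172.557 billion) / 0.69457 ≈ +$248 billion.

+$248 billion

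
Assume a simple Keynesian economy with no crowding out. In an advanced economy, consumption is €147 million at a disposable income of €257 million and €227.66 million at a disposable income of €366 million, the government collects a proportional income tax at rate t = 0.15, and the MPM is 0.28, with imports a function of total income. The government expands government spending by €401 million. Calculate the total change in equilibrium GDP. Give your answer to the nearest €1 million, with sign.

MPC = ΔC/ΔYd = (227.66 − 147)/(366 − 257) = 80.66/109 = 0.74.
Expenditure multiplier = 1/(1 − c(1−t) + m) = 1/(1 − 0.74×0.85 + 0.28) = 1/0.651 ≈ 1.536.
ΔY = k × ΔG = (+€401 million) / 0.651 ≈ +€616 million.

+€616 million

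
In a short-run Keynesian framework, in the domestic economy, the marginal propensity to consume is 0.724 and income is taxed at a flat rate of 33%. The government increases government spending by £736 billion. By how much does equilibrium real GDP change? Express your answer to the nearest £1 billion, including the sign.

Spending multiplier = 1/(1 − c(1−t)) = 1/(1 − 0.724×0.67) = 1/0.51492 ≈ 1.942.
ΔY = k × ΔG = (+£736 billion) / 0.51492 ≈ +£1,429 billion.

+£1,429 billion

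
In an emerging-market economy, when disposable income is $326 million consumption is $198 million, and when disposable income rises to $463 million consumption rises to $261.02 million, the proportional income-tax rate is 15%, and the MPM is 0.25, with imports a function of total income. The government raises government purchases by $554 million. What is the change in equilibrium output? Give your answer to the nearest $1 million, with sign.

+$645 million

MPC = ΔC/ΔYd = (261.02 − 198)/(463 − 326) = 63.02/137 = 0.46.
Government-spending multiplier = 1/(1 − c(1−t) + m) = 1/(1 − 0.46×0.85 + 0.25) = 1/0.859 ≈ 1.164.
ΔY = k × ΔG = (+$554 million) / 0.859 ≈ +$645 million.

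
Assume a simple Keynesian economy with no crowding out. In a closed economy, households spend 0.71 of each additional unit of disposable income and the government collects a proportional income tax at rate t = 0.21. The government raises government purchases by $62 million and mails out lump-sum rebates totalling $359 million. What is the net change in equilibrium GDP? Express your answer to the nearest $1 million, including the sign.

+$722 million

Expenditure multiplier = 1/(1 − c(1−t)) = 1/(1 − 0.71×0.79) = 1/0.4391 ≈ 2.277.
ΔG contributes k·ΔG = (+$62 million) / 0.4391 ≈ +$141.2 million.
ΔT of −$359 million changes first-round spending by −c·ΔT = +$254.89 million, contributing k·(−c·ΔT) = (+$254.89 million) / 0.4391 ≈ +$580.5 million.
Net ΔY = k(ΔG − c·ΔT) = (+$316.89 million) / 0.4391 ≈ +$722 million.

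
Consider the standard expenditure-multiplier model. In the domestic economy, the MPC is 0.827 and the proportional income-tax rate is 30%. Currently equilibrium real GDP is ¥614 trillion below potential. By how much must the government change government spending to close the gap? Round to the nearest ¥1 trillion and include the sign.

Spending multiplier = 1/(1 − c(1−t)) = 1/(1 − 0.827×0.7) = 1/0.4211 ≈ 2.375.
Need ΔY = +¥614 trillion, so ΔG = ΔY/k = (+¥614 trillion) × 0.4211 ≈ +¥259 trillion.
The government should increase government spending by ¥259 trillion.

+¥259 trillion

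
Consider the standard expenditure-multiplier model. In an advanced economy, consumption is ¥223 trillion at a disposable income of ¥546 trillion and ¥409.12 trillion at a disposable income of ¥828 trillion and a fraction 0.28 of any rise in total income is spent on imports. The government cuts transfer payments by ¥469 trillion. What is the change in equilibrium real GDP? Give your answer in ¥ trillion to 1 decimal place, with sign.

−¥499.3 trillion

MPC = ΔC/ΔYd = (409.12 − 223)/(828 − 546) = 186.12/282 = 0.66.
The transfer change shifts disposable income by −¥469 trillion, so first-round consumption changes by c·ΔTR = 0.66 × (−¥469 trillion) = −¥309.54 trillion.
Expenditure multiplier = 1/(1 − c + m) = 1/(1 − 0.66 + 0.28) = 1/0.62 ≈ 1.613.
The transfer multiplier is c × k ≈ 1.065, so ΔY = k × (c·ΔTR) = (−¥309.54 trillion) / 0.62 ≈ −¥499.3 trillion.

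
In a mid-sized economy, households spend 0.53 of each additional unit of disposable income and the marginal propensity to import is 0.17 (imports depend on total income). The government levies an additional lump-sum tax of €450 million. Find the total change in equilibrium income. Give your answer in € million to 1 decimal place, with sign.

A lump-sum tax change of +€450 million shifts disposable income by −€450 million; first-round consumption changes by −c × ΔT = −0.53 × (+€450 million) = −€238.5 million.
Expenditure multiplier = 1/(1 − c + m) = 1/(1 − 0.53 + 0.17) = 1/0.64 ≈ 1.563.
The tax multiplier is −c × k ≈ −0.828, so ΔY = k × (−c·ΔT) = (−€238.5 million) / 0.64 ≈ −€372.7 million.

−€372.7 million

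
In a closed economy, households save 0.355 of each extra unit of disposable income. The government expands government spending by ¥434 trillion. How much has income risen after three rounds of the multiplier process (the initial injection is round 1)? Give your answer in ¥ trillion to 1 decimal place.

¥894.5 trillion

MPC = 1 − MPS = 1 − 0.355 = 0.645.
Round 1 adds ΔG = ¥434 trillion; each later round is MPC = 0.645 times the previous.
After 3 rounds: 434 + 279.93 + 180.55485 = ΔG·(1 − c^3)/(1 − c) = 434 × (1 − 0.268336125)/0.355 ≈ ¥894.5 trillion.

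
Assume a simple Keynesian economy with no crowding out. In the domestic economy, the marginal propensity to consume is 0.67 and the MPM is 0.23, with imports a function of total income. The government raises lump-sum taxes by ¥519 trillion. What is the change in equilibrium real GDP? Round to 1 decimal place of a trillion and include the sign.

−¥620.9 trillion

A lump-sum tax change of +¥519 trillion shifts disposable income by −¥519 trillion; first-round consumption changes by −c × ΔT = −0.67 × (+¥519 trillion) = −¥347.73 trillion.
Expenditure multiplier = 1/(1 − c + m) = 1/(1 − 0.67 + 0.23) = 1/0.56 ≈ 1.786.
The tax multiplier is −c × k ≈ −1.196, so ΔY = k × (−c·ΔT) = (−¥347.73 trillion) / 0.56 ≈ −¥620.9 trillion.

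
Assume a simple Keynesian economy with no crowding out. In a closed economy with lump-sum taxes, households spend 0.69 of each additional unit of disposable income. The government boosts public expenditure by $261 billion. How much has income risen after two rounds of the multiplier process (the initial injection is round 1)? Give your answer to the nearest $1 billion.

$441 billion

Round 1 adds ΔG = $261 billion; each later round is MPC = 0.69 times the previous.
After 2 rounds: 261 + 180.09 = ΔG·(1 − c^2)/(1 − c) = 261 × (1 − 0.4761)/0.31 ≈ $441 billion.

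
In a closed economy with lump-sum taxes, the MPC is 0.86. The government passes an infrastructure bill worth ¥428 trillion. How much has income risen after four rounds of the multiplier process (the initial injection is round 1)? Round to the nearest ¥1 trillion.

¥1,385 trillion

Round 1 adds ΔG = ¥428 trillion; each later round is MPC = 0.86 times the previous.
After 4 rounds: 428 + 368.08 + 316.5488 + 272.231968 = ΔG·(1 − c^4)/(1 − c) = 428 × (1 − 0.54700816)/0.14 ≈ ¥1,385 trillion.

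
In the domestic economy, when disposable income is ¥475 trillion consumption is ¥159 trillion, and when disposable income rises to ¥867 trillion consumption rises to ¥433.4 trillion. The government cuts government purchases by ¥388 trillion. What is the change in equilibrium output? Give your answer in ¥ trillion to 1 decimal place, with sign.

−¥1,293.3 trillion

MPC = ΔC/ΔYd = (433.4 − 159)/(867 − 475) = 274.4/392 = 0.7.
Expenditure multiplier = 1/(1 − MPC) = 1/(1 − 0.7) = 1/0.3 ≈ 3.333.
ΔY = k × ΔG = (−¥388 trillion) / 0.3 ≈ −¥1,293.3 trillion.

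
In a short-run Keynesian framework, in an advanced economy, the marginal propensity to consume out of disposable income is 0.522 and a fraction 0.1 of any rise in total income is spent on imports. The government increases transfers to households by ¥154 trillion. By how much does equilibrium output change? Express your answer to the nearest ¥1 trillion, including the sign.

+¥139 trillion

The transfer change shifts disposable income by +¥154 trillion, so first-round consumption changes by c·ΔTR = 0.522 × (+¥154 trillion) = +¥80.388 trillion.
Expenditure multiplier = 1/(1 − c + m) = 1/(1 − 0.522 + 0.1) = 1/0.578 ≈ 1.73.
The transfer multiplier is c × k ≈ 0.903, so ΔY = k × (c·ΔTR) = (+¥80.388 trillion) / 0.578 ≈ +¥139 trillion.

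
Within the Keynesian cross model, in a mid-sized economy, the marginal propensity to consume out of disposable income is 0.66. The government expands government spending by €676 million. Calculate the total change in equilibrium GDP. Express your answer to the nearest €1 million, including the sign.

Government-spending multiplier = 1/(1 − MPC) = 1/(1 − 0.66) = 1/0.34 ≈ 2.941.
ΔY = k × ΔG = (+€676 million) / 0.34 ≈ +€1,988 million.

+€1,988 million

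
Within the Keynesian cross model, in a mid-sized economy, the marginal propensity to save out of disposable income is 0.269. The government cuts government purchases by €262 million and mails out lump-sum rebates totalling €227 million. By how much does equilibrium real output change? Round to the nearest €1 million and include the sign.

−€357 million

MPC = 1 − MPS = 1 − 0.269 = 0.731.
Expenditure multiplier = 1/(1 − MPC) = 1/(1 − 0.731) = 1/0.269 ≈ 3.717.
ΔG contributes k·ΔG = (−€262 million) / 0.269 ≈ −€974 million.
ΔT of −€227 million changes first-round spending by −c·ΔT = +€165.937 million, contributing k·(−c·ΔT) = (+€165.937 million) / 0.269 ≈ +€616.9 million.
Net ΔY = k(ΔG − c·ΔT) = (−€96.063 million) / 0.269 ≈ −€357 million.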